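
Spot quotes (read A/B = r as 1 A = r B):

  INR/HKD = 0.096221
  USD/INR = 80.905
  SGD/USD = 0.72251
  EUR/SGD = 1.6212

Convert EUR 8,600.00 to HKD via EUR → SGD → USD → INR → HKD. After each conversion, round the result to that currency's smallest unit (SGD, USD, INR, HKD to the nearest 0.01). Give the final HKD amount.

HKD 78,419.55

EUR 8,600.00 × 1.6212 = SGD 13,942.32
SGD 13,942.32 × 0.72251 = USD 10,073.47
USD 10,073.47 × 80.905 = INR 814,994.09
INR 814,994.09 × 0.096221 = HKD 78,419.55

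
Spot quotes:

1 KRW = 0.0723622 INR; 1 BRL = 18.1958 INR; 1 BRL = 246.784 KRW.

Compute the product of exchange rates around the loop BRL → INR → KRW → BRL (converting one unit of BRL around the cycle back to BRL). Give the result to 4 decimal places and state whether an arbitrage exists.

Around BRL → INR → KRW → BRL: 1 × 18.1958 ÷ 0.0723622 ÷ 246.784 = 1.018925
Product > 1; profitable direction is BRL → INR → KRW → BRL.

1.0189 (arbitrage exists)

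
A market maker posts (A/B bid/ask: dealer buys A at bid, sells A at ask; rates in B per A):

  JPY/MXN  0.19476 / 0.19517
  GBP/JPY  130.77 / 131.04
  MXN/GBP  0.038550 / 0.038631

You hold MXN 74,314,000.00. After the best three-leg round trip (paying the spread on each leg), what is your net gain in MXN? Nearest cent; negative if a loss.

Best loop MXN → JPY → GBP → MXN:
MXN 74,314,000.00 ÷ 0.19517 (buy JPY at ask) = JPY 380,765,486
JPY 380,765,486 ÷ 131.04 (buy GBP at ask) = GBP 2,905,719.52
GBP 2,905,719.52 ÷ 0.038631 (buy MXN at ask) = MXN 75,217,300.21

Net profit: MXN 903,300.21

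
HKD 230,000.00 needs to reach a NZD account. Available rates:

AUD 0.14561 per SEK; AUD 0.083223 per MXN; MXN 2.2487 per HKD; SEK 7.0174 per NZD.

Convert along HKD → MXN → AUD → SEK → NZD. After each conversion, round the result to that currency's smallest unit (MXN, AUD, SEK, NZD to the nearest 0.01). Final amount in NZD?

NZD 42,124.55

HKD 230,000.00 × 2.2487 = MXN 517,201.00
MXN 517,201.00 × 0.083223 = AUD 43,043.02
AUD 43,043.02 ÷ 0.14561 = SEK 295,604.83
SEK 295,604.83 ÷ 7.0174 = NZD 42,124.55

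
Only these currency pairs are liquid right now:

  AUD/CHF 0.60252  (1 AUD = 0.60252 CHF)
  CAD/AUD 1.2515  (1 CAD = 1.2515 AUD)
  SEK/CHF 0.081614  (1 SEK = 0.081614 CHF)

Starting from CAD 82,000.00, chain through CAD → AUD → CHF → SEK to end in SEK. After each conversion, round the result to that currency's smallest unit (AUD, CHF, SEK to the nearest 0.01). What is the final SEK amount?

SEK 757,620.14

CAD 82,000.00 × 1.2515 = AUD 102,623.00
AUD 102,623.00 × 0.60252 = CHF 61,832.41
CHF 61,832.41 ÷ 0.081614 = SEK 757,620.14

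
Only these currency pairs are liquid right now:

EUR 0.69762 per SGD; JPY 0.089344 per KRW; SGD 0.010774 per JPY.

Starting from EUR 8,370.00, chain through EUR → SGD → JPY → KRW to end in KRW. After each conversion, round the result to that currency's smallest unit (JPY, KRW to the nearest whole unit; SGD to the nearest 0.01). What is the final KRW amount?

EUR 8,370.00 ÷ 0.69762 = SGD 11,997.94
SGD 11,997.94 ÷ 0.010774 = JPY 1,113,601
JPY 1,113,601 ÷ 0.089344 = KRW 12,464,195

KRW 12,464,195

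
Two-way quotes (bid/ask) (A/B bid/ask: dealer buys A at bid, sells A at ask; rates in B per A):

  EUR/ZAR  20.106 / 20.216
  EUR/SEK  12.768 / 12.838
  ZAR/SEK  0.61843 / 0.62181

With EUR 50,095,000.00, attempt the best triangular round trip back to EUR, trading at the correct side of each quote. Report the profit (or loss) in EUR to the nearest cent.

Best loop EUR → SEK → ZAR → EUR:
EUR 50,095,000.00 × 12.768 (sell EUR at bid) = SEK 639,612,960.00
SEK 639,612,960.00 ÷ 0.62181 (buy ZAR at ask) = ZAR 1,028,630,867.95
ZAR 1,028,630,867.95 ÷ 20.216 (buy EUR at ask) = EUR 50,882,017.61

Net profit: EUR 787,017.61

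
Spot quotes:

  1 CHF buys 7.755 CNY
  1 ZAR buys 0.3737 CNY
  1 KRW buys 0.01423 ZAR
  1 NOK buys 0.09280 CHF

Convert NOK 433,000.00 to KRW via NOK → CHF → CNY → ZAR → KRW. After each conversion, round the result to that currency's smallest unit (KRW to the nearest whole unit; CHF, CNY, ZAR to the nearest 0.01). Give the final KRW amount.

KRW 58,598,928

NOK 433,000.00 × 0.09280 = CHF 40,182.40
CHF 40,182.40 × 7.755 = CNY 311,614.51
CNY 311,614.51 ÷ 0.3737 = ZAR 833,862.75
ZAR 833,862.75 ÷ 0.01423 = KRW 58,598,928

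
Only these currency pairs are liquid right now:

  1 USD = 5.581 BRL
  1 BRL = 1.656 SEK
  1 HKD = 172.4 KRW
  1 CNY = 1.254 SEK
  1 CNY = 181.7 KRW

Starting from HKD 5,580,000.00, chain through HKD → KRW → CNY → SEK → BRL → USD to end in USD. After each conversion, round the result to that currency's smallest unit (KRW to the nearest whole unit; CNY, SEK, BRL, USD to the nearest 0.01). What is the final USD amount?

USD 718,359.29

HKD 5,580,000.00 × 172.4 = KRW 961,992,000
KRW 961,992,000 ÷ 181.7 = CNY 5,294,397.36
CNY 5,294,397.36 × 1.254 = SEK 6,639,174.29
SEK 6,639,174.29 ÷ 1.656 = BRL 4,009,163.22
BRL 4,009,163.22 ÷ 5.581 = USD 718,359.29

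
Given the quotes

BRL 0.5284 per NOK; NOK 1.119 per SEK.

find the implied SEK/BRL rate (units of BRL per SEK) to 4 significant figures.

1 SEK × 1.119 = 1.119 NOK
1.119 NOK × 0.5284 = 0.59128 BRL

SEK/BRL = 0.5913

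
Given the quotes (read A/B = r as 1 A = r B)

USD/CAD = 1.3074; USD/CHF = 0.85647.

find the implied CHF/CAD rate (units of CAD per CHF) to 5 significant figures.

1 CHF ÷ 0.85647 = 1.16758 USD
1.16758 USD × 1.3074 = 1.5265 CAD

CHF/CAD = 1.5265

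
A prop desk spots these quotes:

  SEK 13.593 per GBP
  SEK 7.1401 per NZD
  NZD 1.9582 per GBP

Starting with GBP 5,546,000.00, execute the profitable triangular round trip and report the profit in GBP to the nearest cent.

Profitable loop is GBP → NZD → SEK → GBP:
GBP 5,546,000.00 × 1.9582 = NZD 10,860,177.20
NZD 10,860,177.20 × 7.1401 = SEK 77,542,751.23
SEK 77,542,751.23 ÷ 13.593 = GBP 5,704,609.08
Profit = GBP 5,704,609.08 − GBP 5,546,000.00

Profit: GBP 158,609.08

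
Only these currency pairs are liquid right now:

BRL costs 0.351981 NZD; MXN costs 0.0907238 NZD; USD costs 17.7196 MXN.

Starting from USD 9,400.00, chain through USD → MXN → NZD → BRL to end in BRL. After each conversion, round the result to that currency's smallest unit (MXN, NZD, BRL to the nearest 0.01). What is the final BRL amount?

BRL 42,932.26

USD 9,400.00 × 17.7196 = MXN 166,564.24
MXN 166,564.24 × 0.0907238 = NZD 15,111.34
NZD 15,111.34 ÷ 0.351981 = BRL 42,932.26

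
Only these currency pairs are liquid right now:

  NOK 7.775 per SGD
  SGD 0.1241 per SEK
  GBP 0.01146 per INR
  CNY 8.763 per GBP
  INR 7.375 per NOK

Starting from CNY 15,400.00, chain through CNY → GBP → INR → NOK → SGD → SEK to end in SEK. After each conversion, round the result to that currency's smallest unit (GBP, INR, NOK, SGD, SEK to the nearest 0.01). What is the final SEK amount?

SEK 21,550.12

CNY 15,400.00 ÷ 8.763 = GBP 1,757.39
GBP 1,757.39 ÷ 0.01146 = INR 153,349.91
INR 153,349.91 ÷ 7.375 = NOK 20,793.21
NOK 20,793.21 ÷ 7.775 = SGD 2,674.37
SGD 2,674.37 ÷ 0.1241 = SEK 21,550.12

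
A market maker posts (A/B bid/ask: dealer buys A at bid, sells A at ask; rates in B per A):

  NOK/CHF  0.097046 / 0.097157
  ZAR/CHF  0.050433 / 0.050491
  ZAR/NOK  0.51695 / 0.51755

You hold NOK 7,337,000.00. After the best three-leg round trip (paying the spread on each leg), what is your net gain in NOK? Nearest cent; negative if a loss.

Best loop NOK → ZAR → CHF → NOK:
NOK 7,337,000.00 ÷ 0.51755 (buy ZAR at ask) = ZAR 14,176,408.08
ZAR 14,176,408.08 × 0.050433 (sell ZAR at bid) = CHF 714,958.79
CHF 714,958.79 ÷ 0.097157 (buy NOK at ask) = NOK 7,358,798.53

Net profit: NOK 21,798.53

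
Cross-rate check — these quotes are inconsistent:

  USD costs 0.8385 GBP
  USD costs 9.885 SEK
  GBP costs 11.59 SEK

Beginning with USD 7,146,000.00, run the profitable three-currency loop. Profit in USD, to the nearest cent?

Profitable loop is USD → SEK → GBP → USD:
USD 7,146,000.00 × 9.885 = SEK 70,638,210.00
SEK 70,638,210.00 ÷ 11.59 = GBP 6,094,754.96
GBP 6,094,754.96 ÷ 0.8385 = USD 7,268,640.38
Profit = USD 7,268,640.38 − USD 7,146,000.00

Profit: USD 122,640.38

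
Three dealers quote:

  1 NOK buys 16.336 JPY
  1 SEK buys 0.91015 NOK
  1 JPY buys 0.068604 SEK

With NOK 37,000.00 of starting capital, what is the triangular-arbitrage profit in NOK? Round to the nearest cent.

Profit: NOK 740.69

Profitable loop is NOK → JPY → SEK → NOK:
NOK 37,000.00 × 16.336 = JPY 604,432
JPY 604,432 × 0.068604 = SEK 41,466.45
SEK 41,466.45 × 0.91015 = NOK 37,740.69
Profit = NOK 37,740.69 − NOK 37,000.00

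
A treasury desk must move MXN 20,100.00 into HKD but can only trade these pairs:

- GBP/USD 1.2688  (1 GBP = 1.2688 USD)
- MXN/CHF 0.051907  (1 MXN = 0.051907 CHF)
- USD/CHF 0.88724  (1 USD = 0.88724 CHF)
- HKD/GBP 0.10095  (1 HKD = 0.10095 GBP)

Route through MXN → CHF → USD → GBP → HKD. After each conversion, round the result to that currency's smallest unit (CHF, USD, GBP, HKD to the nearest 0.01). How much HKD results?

MXN 20,100.00 × 0.051907 = CHF 1,043.33
CHF 1,043.33 ÷ 0.88724 = USD 1,175.93
USD 1,175.93 ÷ 1.2688 = GBP 926.80
GBP 926.80 ÷ 0.10095 = HKD 9,180.78

HKD 9,180.78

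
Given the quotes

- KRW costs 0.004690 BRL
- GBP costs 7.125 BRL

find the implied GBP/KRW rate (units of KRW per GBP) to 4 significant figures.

1 GBP × 7.125 = 7.125 BRL
7.125 BRL ÷ 0.004690 = 1519.19 KRW

GBP/KRW = 1519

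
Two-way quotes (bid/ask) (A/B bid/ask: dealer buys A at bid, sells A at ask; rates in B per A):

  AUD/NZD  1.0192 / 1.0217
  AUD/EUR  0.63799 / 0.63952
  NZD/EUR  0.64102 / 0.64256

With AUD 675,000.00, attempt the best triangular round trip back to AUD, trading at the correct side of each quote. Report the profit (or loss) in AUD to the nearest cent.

Best loop AUD → NZD → EUR → AUD:
AUD 675,000.00 × 1.0192 (sell AUD at bid) = NZD 687,960.00
NZD 687,960.00 × 0.64102 (sell NZD at bid) = EUR 440,996.12
EUR 440,996.12 ÷ 0.63952 (buy AUD at ask) = AUD 689,573.62

Net profit: AUD 14,573.62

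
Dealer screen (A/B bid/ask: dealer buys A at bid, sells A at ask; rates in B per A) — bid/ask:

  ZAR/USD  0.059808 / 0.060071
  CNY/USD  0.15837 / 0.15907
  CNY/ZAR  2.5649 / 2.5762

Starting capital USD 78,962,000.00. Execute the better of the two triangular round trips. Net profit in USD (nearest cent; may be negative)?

Best loop USD → ZAR → CNY → USD:
USD 78,962,000.00 ÷ 0.060071 (buy ZAR at ask) = ZAR 1,314,477,867.86
ZAR 1,314,477,867.86 ÷ 2.5762 (buy CNY at ask) = CNY 510,239,060.58
CNY 510,239,060.58 × 0.15837 (sell CNY at bid) = USD 80,806,560.02

Net profit: USD 1,844,560.02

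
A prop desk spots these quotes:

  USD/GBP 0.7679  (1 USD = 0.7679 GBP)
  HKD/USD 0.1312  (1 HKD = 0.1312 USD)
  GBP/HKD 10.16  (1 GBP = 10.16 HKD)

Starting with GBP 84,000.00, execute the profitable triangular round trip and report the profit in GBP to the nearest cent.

Profit: GBP 1,982.78

Profitable loop is GBP → HKD → USD → GBP:
GBP 84,000.00 × 10.16 = HKD 853,440.00
HKD 853,440.00 × 0.1312 = USD 111,971.33
USD 111,971.33 × 0.7679 = GBP 85,982.78
Profit = GBP 85,982.78 − GBP 84,000.00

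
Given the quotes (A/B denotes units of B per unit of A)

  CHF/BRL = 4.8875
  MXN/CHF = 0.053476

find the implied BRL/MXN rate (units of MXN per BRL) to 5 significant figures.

BRL/MXN = 3.8261

1 BRL ÷ 4.8875 = 0.204604 CHF
0.204604 CHF ÷ 0.053476 = 3.82608 MXN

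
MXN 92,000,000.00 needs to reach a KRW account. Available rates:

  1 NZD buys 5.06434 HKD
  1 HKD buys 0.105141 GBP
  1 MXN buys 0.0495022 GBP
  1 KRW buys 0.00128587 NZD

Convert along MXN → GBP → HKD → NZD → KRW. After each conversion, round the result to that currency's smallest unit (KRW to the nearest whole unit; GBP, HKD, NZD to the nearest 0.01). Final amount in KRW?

KRW 6,651,510,876

MXN 92,000,000.00 × 0.0495022 = GBP 4,554,202.40
GBP 4,554,202.40 ÷ 0.105141 = HKD 43,315,190.08
HKD 43,315,190.08 ÷ 5.06434 = NZD 8,552,978.29
NZD 8,552,978.29 ÷ 0.00128587 = KRW 6,651,510,876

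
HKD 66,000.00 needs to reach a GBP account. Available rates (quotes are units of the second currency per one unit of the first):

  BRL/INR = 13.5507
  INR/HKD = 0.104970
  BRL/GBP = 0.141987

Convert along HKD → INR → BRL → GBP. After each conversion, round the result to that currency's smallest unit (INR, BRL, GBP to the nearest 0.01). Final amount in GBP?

HKD 66,000.00 ÷ 0.104970 = INR 628,751.07
INR 628,751.07 ÷ 13.5507 = BRL 46,399.90
BRL 46,399.90 × 0.141987 = GBP 6,588.18

GBP 6,588.18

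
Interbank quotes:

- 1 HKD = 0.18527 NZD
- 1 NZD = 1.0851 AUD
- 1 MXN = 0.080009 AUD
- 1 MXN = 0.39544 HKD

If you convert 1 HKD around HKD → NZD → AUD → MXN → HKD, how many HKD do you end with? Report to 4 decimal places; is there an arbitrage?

0.9936 (arbitrage exists)

Around HKD → NZD → AUD → MXN → HKD: 1 × 0.18527 × 1.0851 ÷ 0.080009 × 0.39544 = 0.993612
Product < 1; profitable direction is HKD → MXN → AUD → NZD → HKD.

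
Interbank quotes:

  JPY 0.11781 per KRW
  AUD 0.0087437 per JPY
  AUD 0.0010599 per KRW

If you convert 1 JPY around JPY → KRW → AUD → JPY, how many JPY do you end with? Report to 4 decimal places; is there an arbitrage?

Around JPY → KRW → AUD → JPY: 1 ÷ 0.11781 × 0.0010599 ÷ 0.0087437 = 1.028934
Product > 1; profitable direction is JPY → KRW → AUD → JPY.

1.0289 (arbitrage exists)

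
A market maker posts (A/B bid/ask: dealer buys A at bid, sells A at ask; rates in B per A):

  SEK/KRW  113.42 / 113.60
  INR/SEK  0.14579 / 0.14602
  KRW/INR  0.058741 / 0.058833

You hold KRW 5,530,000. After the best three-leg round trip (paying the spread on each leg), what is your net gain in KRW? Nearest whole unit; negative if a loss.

Best loop KRW → SEK → INR → KRW:
KRW 5,530,000 ÷ 113.60 (buy SEK at ask) = SEK 48,679.58
SEK 48,679.58 ÷ 0.14602 (buy INR at ask) = INR 333,376.10
INR 333,376.10 ÷ 0.058833 (buy KRW at ask) = KRW 5,666,481

Net profit: KRW 136,481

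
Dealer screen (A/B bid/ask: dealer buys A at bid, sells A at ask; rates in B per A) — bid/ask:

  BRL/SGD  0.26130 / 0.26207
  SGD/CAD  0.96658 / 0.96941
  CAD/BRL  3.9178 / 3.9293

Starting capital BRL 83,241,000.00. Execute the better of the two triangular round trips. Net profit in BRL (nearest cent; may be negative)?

Best loop BRL → CAD → SGD → BRL:
BRL 83,241,000.00 ÷ 3.9293 (buy CAD at ask) = CAD 21,184,689.38
CAD 21,184,689.38 ÷ 0.96941 (buy SGD at ask) = SGD 21,853,178.10
SGD 21,853,178.10 ÷ 0.26207 (buy BRL at ask) = BRL 83,386,797.81

Net profit: BRL 145,797.81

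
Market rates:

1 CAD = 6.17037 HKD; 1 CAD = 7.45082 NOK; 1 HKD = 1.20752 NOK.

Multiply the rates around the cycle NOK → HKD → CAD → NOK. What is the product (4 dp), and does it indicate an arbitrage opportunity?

Around NOK → HKD → CAD → NOK: 1 ÷ 1.20752 ÷ 6.17037 × 7.45082 = 0.999997
Product ≈ 1 (deviation 0.000%, within rounding noise).

1.0000 (no arbitrage)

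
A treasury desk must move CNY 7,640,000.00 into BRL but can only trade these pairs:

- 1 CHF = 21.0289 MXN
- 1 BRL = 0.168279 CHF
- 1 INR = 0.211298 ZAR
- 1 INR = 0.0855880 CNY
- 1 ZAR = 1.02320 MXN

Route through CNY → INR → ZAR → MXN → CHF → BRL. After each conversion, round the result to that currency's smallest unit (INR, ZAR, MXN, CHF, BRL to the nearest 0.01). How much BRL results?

BRL 5,453,683.35

CNY 7,640,000.00 ÷ 0.0855880 = INR 89,264,850.21
INR 89,264,850.21 × 0.211298 = ZAR 18,861,484.32
ZAR 18,861,484.32 × 1.02320 = MXN 19,299,070.76
MXN 19,299,070.76 ÷ 21.0289 = CHF 917,740.38
CHF 917,740.38 ÷ 0.168279 = BRL 5,453,683.35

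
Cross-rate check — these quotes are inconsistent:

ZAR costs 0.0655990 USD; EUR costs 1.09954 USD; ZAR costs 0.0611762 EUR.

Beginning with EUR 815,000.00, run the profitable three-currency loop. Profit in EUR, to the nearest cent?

Profit: EUR 20,706.77

Profitable loop is EUR → USD → ZAR → EUR:
EUR 815,000.00 × 1.09954 = USD 896,125.10
USD 896,125.10 ÷ 0.0655990 = ZAR 13,660,651.84
ZAR 13,660,651.84 × 0.0611762 = EUR 835,706.77
Profit = EUR 835,706.77 − EUR 815,000.00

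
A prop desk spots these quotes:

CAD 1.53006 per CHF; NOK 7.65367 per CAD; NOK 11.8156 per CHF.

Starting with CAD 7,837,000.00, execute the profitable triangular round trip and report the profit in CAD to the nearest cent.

Profitable loop is CAD → CHF → NOK → CAD:
CAD 7,837,000.00 ÷ 1.53006 = CHF 5,122,021.36
CHF 5,122,021.36 × 11.8156 = NOK 60,519,755.57
NOK 60,519,755.57 ÷ 7.65367 = CAD 7,907,285.73
Profit = CAD 7,907,285.73 − CAD 7,837,000.00

Profit: CAD 70,285.73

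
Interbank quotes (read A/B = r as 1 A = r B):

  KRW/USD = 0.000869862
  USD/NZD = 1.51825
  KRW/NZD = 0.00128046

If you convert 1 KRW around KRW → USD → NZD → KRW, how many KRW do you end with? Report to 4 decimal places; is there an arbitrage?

1.0314 (arbitrage exists)

Around KRW → USD → NZD → KRW: 1 × 0.000869862 × 1.51825 ÷ 0.00128046 = 1.031401
Product > 1; profitable direction is KRW → USD → NZD → KRW.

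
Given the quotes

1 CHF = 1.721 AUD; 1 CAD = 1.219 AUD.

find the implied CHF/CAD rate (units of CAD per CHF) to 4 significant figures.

CHF/CAD = 1.412

1 CHF × 1.721 = 1.721 AUD
1.721 AUD ÷ 1.219 = 1.41181 CAD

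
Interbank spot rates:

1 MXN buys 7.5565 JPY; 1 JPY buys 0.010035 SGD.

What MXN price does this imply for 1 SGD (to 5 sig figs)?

1 SGD ÷ 0.010035 = 99.6512 JPY
99.6512 JPY ÷ 7.5565 = 13.1875 MXN

SGD/MXN = 13.187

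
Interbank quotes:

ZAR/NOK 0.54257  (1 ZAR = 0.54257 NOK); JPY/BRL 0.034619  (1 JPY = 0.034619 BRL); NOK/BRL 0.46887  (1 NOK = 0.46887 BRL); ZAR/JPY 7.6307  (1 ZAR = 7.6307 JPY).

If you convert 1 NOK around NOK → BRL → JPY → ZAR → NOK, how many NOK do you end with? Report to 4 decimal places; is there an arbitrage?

Around NOK → BRL → JPY → ZAR → NOK: 1 × 0.46887 ÷ 0.034619 ÷ 7.6307 × 0.54257 = 0.963007
Product < 1; profitable direction is NOK → ZAR → JPY → BRL → NOK.

0.9630 (arbitrage exists)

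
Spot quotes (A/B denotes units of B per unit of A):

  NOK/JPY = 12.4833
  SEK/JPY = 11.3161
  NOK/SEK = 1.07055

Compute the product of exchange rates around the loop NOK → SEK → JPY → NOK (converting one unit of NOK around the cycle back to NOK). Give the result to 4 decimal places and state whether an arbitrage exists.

Around NOK → SEK → JPY → NOK: 1 × 1.07055 × 11.3161 ÷ 12.4833 = 0.970453
Product < 1; profitable direction is NOK → JPY → SEK → NOK.

0.9705 (arbitrage exists)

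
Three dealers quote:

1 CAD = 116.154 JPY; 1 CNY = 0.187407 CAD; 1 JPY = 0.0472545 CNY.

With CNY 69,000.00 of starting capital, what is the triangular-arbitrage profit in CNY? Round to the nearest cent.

Profit: CNY 1,976.12

Profitable loop is CNY → CAD → JPY → CNY:
CNY 69,000.00 × 0.187407 = CAD 12,931.08
CAD 12,931.08 × 116.154 = JPY 1,501,997
JPY 1,501,997 × 0.0472545 = CNY 70,976.12
Profit = CNY 70,976.12 − CNY 69,000.00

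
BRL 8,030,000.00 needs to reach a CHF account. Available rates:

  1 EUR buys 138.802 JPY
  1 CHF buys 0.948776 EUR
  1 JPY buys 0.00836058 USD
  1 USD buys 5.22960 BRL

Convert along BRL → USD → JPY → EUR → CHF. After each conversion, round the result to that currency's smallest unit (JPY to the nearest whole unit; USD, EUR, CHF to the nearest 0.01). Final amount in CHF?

CHF 1,394,605.11

BRL 8,030,000.00 ÷ 5.22960 = USD 1,535,490.29
USD 1,535,490.29 ÷ 0.00836058 = JPY 183,658,345
JPY 183,658,345 ÷ 138.802 = EUR 1,323,167.86
EUR 1,323,167.86 ÷ 0.948776 = CHF 1,394,605.11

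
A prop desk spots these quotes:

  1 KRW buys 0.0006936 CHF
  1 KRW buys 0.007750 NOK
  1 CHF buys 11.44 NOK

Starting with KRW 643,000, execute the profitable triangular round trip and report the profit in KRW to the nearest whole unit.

Profitable loop is KRW → CHF → NOK → KRW:
KRW 643,000 × 0.0006936 = CHF 445.98
CHF 445.98 × 11.44 = NOK 5,102.07
NOK 5,102.07 ÷ 0.007750 = KRW 658,331
Profit = KRW 658,331 − KRW 643,000

Profit: KRW 15,331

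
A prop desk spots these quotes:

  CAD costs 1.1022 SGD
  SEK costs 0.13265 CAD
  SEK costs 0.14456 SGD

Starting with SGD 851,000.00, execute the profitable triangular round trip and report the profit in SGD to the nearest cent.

Profit: SGD 9,694.61

Profitable loop is SGD → SEK → CAD → SGD:
SGD 851,000.00 ÷ 0.14456 = SEK 5,886,829.00
SEK 5,886,829.00 × 0.13265 = CAD 780,887.87
CAD 780,887.87 × 1.1022 = SGD 860,694.61
Profit = SGD 860,694.61 − SGD 851,000.00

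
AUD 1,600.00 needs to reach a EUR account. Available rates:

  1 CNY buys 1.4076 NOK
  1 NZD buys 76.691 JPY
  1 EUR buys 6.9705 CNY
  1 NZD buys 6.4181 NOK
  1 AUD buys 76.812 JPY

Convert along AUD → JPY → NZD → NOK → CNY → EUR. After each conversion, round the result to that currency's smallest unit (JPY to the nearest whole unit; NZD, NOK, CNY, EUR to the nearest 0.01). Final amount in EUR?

AUD 1,600.00 × 76.812 = JPY 122,899
JPY 122,899 ÷ 76.691 = NZD 1,602.52
NZD 1,602.52 × 6.4181 = NOK 10,285.13
NOK 10,285.13 ÷ 1.4076 = CNY 7,306.86
CNY 7,306.86 ÷ 6.9705 = EUR 1,048.25

EUR 1,048.25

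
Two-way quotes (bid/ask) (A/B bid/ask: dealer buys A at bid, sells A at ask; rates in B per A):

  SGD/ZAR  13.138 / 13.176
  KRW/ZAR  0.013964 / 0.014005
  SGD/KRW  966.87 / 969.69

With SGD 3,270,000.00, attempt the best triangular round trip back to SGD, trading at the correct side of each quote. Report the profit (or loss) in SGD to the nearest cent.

Best loop SGD → KRW → ZAR → SGD:
SGD 3,270,000.00 × 966.87 (sell SGD at bid) = KRW 3,161,664,900
KRW 3,161,664,900 × 0.013964 (sell KRW at bid) = ZAR 44,149,488.66
ZAR 44,149,488.66 ÷ 13.176 (buy SGD at ask) = SGD 3,350,750.51

Net profit: SGD 80,750.51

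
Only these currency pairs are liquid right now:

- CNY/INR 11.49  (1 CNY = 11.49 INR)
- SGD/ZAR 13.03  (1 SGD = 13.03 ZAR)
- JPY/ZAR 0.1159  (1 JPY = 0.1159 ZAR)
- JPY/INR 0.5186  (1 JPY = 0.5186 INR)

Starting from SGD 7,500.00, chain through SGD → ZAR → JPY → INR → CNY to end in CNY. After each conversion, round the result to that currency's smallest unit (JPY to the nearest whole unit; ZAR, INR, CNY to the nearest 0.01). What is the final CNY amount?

CNY 38,057.03

SGD 7,500.00 × 13.03 = ZAR 97,725.00
ZAR 97,725.00 ÷ 0.1159 = JPY 843,184
JPY 843,184 × 0.5186 = INR 437,275.22
INR 437,275.22 ÷ 11.49 = CNY 38,057.03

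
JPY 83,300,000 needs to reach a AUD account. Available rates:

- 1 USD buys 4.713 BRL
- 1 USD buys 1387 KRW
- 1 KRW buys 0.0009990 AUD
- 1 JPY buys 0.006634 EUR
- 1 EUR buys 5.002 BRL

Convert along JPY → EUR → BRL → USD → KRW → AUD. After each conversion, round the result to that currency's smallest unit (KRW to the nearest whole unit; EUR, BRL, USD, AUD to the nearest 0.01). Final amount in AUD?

JPY 83,300,000 × 0.006634 = EUR 552,612.20
EUR 552,612.20 × 5.002 = BRL 2,764,166.22
BRL 2,764,166.22 ÷ 4.713 = USD 586,498.24
USD 586,498.24 × 1387 = KRW 813,473,059
KRW 813,473,059 × 0.0009990 = AUD 812,659.59

AUD 812,659.59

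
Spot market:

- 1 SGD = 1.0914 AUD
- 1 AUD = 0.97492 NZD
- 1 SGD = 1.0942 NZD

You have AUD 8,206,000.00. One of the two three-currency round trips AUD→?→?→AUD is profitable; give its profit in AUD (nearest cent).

Profit: AUD 232,695.07

Profitable loop is AUD → SGD → NZD → AUD:
AUD 8,206,000.00 ÷ 1.0914 = SGD 7,518,783.21
SGD 7,518,783.21 × 1.0942 = NZD 8,227,052.59
NZD 8,227,052.59 ÷ 0.97492 = AUD 8,438,695.07
Profit = AUD 8,438,695.07 − AUD 8,206,000.00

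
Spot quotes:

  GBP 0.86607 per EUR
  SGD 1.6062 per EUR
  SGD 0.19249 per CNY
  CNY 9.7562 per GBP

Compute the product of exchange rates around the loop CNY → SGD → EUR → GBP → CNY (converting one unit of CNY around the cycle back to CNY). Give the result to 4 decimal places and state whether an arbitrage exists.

Around CNY → SGD → EUR → GBP → CNY: 1 × 0.19249 ÷ 1.6062 × 0.86607 × 9.7562 = 1.012610
Product > 1; profitable direction is CNY → SGD → EUR → GBP → CNY.

1.0126 (arbitrage exists)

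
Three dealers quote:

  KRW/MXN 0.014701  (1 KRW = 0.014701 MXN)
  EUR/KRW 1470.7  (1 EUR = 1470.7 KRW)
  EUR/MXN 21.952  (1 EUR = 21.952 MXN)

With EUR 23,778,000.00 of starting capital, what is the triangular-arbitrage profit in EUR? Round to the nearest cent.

Profitable loop is EUR → MXN → KRW → EUR:
EUR 23,778,000.00 × 21.952 = MXN 521,974,656.00
MXN 521,974,656.00 ÷ 0.014701 = KRW 35,506,064,621
KRW 35,506,064,621 ÷ 1470.7 = EUR 24,142,289.13
Profit = EUR 24,142,289.13 − EUR 23,778,000.00

Profit: EUR 364,289.13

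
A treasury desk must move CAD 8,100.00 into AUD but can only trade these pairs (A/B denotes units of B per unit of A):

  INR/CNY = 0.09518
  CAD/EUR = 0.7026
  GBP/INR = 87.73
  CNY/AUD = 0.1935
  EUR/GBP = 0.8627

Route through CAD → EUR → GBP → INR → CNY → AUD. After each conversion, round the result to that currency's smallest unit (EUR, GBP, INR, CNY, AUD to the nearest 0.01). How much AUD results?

AUD 7,932.83

CAD 8,100.00 × 0.7026 = EUR 5,691.06
EUR 5,691.06 × 0.8627 = GBP 4,909.68
GBP 4,909.68 × 87.73 = INR 430,726.23
INR 430,726.23 × 0.09518 = CNY 40,996.52
CNY 40,996.52 × 0.1935 = AUD 7,932.83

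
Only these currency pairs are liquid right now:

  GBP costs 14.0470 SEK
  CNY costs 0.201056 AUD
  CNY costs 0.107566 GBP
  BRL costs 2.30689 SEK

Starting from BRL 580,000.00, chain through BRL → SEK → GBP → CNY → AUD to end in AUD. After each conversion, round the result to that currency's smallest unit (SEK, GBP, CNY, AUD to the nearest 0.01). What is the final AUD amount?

AUD 178,038.24

BRL 580,000.00 × 2.30689 = SEK 1,337,996.20
SEK 1,337,996.20 ÷ 14.0470 = GBP 95,251.38
GBP 95,251.38 ÷ 0.107566 = CNY 885,515.68
CNY 885,515.68 × 0.201056 = AUD 178,038.24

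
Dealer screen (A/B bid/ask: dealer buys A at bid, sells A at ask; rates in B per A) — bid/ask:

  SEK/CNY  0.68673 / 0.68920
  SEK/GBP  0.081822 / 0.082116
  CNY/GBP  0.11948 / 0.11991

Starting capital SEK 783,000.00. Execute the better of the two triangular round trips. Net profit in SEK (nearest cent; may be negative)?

Net result: SEK -624.56 (no profitable arbitrage after spreads)

Best loop SEK → CNY → GBP → SEK:
SEK 783,000.00 × 0.68673 (sell SEK at bid) = CNY 537,709.59
CNY 537,709.59 × 0.11948 (sell CNY at bid) = GBP 64,245.54
GBP 64,245.54 ÷ 0.082116 (buy SEK at ask) = SEK 782,375.44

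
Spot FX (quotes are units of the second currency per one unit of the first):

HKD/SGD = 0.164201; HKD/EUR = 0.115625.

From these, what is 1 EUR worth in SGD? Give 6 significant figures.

EUR/SGD = 1.42012

1 EUR ÷ 0.115625 = 8.64865 HKD
8.64865 HKD × 0.164201 = 1.42012 SGD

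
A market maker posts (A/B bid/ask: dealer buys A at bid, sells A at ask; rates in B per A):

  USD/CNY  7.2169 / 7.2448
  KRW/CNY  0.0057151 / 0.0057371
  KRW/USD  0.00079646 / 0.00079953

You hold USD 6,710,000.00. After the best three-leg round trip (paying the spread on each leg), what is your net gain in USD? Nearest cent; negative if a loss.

Best loop USD → CNY → KRW → USD:
USD 6,710,000.00 × 7.2169 (sell USD at bid) = CNY 48,425,399.00
CNY 48,425,399.00 ÷ 0.0057371 (buy KRW at ask) = KRW 8,440,745,150
KRW 8,440,745,150 × 0.00079646 (sell KRW at bid) = USD 6,722,715.88

Net profit: USD 12,715.88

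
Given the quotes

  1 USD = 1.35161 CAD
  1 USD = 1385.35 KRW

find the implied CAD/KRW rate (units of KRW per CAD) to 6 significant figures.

1 CAD ÷ 1.35161 = 0.739858 USD
0.739858 USD × 1385.35 = 1024.96 KRW

CAD/KRW = 1024.96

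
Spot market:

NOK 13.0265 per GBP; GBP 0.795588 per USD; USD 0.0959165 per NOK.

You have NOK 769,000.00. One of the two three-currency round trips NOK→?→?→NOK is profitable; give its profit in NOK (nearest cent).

Profit: NOK 4,601.05

Profitable loop is NOK → GBP → USD → NOK:
NOK 769,000.00 ÷ 13.0265 = GBP 59,033.51
GBP 59,033.51 ÷ 0.795588 = USD 74,201.10
USD 74,201.10 ÷ 0.0959165 = NOK 773,601.05
Profit = NOK 773,601.05 − NOK 769,000.00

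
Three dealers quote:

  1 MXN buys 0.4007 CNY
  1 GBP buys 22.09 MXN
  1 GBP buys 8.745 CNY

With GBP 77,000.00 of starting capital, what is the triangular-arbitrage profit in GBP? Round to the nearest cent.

Profitable loop is GBP → MXN → CNY → GBP:
GBP 77,000.00 × 22.09 = MXN 1,700,930.00
MXN 1,700,930.00 × 0.4007 = CNY 681,562.65
CNY 681,562.65 ÷ 8.745 = GBP 77,937.41
Profit = GBP 77,937.41 − GBP 77,000.00

Profit: GBP 937.41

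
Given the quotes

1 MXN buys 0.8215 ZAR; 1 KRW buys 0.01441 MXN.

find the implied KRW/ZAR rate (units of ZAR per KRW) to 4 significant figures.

KRW/ZAR = 0.01184

1 KRW × 0.01441 = 0.01441 MXN
0.01441 MXN × 0.8215 = 0.0118378 ZAR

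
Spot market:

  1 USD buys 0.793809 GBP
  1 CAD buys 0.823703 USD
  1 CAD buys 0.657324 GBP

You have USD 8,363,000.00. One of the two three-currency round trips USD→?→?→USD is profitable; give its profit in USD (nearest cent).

Profit: USD 44,268.55

Profitable loop is USD → CAD → GBP → USD:
USD 8,363,000.00 ÷ 0.823703 = CAD 10,152,931.34
CAD 10,152,931.34 × 0.657324 = GBP 6,673,765.44
GBP 6,673,765.44 ÷ 0.793809 = USD 8,407,268.55
Profit = USD 8,407,268.55 − USD 8,363,000.00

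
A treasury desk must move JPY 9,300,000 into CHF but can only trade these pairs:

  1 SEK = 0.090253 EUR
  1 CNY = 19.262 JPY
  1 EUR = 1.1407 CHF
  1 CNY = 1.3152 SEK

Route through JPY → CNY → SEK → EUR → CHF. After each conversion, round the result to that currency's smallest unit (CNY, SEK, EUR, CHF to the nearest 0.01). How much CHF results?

JPY 9,300,000 ÷ 19.262 = CNY 482,815.91
CNY 482,815.91 × 1.3152 = SEK 634,999.48
SEK 634,999.48 × 0.090253 = EUR 57,310.61
EUR 57,310.61 × 1.1407 = CHF 65,374.21

CHF 65,374.21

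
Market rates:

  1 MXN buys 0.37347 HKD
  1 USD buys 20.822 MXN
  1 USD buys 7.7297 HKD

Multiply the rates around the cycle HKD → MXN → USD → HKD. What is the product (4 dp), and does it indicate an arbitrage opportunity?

Around HKD → MXN → USD → HKD: 1 ÷ 0.37347 ÷ 20.822 × 7.7297 = 0.993996
Product < 1; profitable direction is HKD → USD → MXN → HKD.

0.9940 (arbitrage exists)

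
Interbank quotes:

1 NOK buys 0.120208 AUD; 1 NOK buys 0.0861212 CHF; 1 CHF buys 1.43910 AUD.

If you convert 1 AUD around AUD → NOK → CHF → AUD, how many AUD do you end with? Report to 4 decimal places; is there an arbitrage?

1.0310 (arbitrage exists)

Around AUD → NOK → CHF → AUD: 1 ÷ 0.120208 × 0.0861212 × 1.43910 = 1.031021
Product > 1; profitable direction is AUD → NOK → CHF → AUD.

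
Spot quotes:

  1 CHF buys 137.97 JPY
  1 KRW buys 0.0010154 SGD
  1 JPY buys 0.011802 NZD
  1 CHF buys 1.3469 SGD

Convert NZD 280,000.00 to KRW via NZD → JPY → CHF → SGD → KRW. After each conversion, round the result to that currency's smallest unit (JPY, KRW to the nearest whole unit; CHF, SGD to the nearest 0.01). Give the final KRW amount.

NZD 280,000.00 ÷ 0.011802 = JPY 23,724,792
JPY 23,724,792 ÷ 137.97 = CHF 171,956.16
CHF 171,956.16 × 1.3469 = SGD 231,607.75
SGD 231,607.75 ÷ 0.0010154 = KRW 228,095,086

KRW 228,095,086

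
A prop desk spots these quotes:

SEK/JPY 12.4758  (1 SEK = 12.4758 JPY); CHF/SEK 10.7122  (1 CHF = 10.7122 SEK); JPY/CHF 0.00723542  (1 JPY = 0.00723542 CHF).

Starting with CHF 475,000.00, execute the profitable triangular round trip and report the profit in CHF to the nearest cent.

Profitable loop is CHF → JPY → SEK → CHF:
CHF 475,000.00 ÷ 0.00723542 = JPY 65,649,264
JPY 65,649,264 ÷ 12.4758 = SEK 5,262,128.63
SEK 5,262,128.63 ÷ 10.7122 = CHF 491,227.63
Profit = CHF 491,227.63 − CHF 475,000.00

Profit: CHF 16,227.63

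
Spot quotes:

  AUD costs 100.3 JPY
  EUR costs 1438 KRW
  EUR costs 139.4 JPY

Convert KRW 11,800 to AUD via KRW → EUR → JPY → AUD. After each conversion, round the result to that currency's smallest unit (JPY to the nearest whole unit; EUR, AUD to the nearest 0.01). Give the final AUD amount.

KRW 11,800 ÷ 1438 = EUR 8.21
EUR 8.21 × 139.4 = JPY 1,144
JPY 1,144 ÷ 100.3 = AUD 11.41

AUD 11.41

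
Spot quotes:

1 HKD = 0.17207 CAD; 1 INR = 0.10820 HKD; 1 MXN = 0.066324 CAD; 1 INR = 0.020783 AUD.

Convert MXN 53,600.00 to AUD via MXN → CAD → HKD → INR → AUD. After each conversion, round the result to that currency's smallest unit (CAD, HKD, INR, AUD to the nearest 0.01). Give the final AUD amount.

MXN 53,600.00 × 0.066324 = CAD 3,554.97
CAD 3,554.97 ÷ 0.17207 = HKD 20,660.02
HKD 20,660.02 ÷ 0.10820 = INR 190,942.88
INR 190,942.88 × 0.020783 = AUD 3,968.37

AUD 3,968.37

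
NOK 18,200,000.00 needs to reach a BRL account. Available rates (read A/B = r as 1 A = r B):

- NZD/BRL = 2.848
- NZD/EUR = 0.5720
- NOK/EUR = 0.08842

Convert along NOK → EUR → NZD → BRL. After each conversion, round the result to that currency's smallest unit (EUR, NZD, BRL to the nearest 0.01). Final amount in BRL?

BRL 8,012,459.65

NOK 18,200,000.00 × 0.08842 = EUR 1,609,244.00
EUR 1,609,244.00 ÷ 0.5720 = NZD 2,813,363.64
NZD 2,813,363.64 × 2.848 = BRL 8,012,459.65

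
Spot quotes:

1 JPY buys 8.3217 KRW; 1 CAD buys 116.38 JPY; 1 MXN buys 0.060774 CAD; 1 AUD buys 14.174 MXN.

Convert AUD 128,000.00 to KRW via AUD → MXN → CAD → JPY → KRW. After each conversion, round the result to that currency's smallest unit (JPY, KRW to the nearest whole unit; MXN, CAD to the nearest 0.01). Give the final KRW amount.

AUD 128,000.00 × 14.174 = MXN 1,814,272.00
MXN 1,814,272.00 × 0.060774 = CAD 110,260.57
CAD 110,260.57 × 116.38 = JPY 12,832,125
JPY 12,832,125 × 8.3217 = KRW 106,785,095

KRW 106,785,095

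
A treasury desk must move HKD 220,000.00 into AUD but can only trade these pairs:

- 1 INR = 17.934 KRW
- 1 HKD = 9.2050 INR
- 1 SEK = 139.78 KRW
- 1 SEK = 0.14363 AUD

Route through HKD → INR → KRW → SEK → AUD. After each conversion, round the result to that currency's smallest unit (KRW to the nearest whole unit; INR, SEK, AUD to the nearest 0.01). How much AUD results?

HKD 220,000.00 × 9.2050 = INR 2,025,100.00
INR 2,025,100.00 × 17.934 = KRW 36,318,143
KRW 36,318,143 ÷ 139.78 = SEK 259,823.60
SEK 259,823.60 × 0.14363 = AUD 37,318.46

AUD 37,318.46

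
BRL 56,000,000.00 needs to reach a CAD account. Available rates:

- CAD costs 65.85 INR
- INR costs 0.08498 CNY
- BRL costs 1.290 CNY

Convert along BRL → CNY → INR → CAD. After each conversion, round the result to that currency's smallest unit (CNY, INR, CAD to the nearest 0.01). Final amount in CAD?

BRL 56,000,000.00 × 1.290 = CNY 72,240,000.00
CNY 72,240,000.00 ÷ 0.08498 = INR 850,082,372.32
INR 850,082,372.32 ÷ 65.85 = CAD 12,909,375.43

CAD 12,909,375.43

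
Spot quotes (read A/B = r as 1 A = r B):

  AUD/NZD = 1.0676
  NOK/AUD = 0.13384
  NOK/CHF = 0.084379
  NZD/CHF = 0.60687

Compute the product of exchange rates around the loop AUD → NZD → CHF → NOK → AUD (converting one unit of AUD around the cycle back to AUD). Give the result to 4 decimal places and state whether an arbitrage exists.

Around AUD → NZD → CHF → NOK → AUD: 1 × 1.0676 × 0.60687 ÷ 0.084379 × 0.13384 = 1.027675
Product > 1; profitable direction is AUD → NZD → CHF → NOK → AUD.

1.0277 (arbitrage exists)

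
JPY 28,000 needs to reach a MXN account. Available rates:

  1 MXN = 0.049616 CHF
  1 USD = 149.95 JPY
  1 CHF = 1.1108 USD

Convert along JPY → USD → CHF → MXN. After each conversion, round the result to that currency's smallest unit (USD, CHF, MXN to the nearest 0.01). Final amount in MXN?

JPY 28,000 ÷ 149.95 = USD 186.73
USD 186.73 ÷ 1.1108 = CHF 168.10
CHF 168.10 ÷ 0.049616 = MXN 3,388.02

MXN 3,388.02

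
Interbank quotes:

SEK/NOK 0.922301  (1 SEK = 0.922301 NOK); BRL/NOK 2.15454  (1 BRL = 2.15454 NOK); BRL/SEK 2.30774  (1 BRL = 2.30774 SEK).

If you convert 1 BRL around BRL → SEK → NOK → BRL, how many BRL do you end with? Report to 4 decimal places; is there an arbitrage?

Around BRL → SEK → NOK → BRL: 1 × 2.30774 × 0.922301 ÷ 2.15454 = 0.987882
Product < 1; profitable direction is BRL → NOK → SEK → BRL.

0.9879 (arbitrage exists)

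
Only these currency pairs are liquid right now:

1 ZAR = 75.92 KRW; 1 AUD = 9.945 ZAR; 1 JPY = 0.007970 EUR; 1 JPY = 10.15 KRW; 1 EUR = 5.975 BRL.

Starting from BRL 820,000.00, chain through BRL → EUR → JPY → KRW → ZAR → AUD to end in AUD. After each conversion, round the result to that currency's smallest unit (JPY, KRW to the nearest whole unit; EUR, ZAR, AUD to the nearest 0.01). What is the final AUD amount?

AUD 231,484.90

BRL 820,000.00 ÷ 5.975 = EUR 137,238.49
EUR 137,238.49 ÷ 0.007970 = JPY 17,219,384
JPY 17,219,384 × 10.15 = KRW 174,776,748
KRW 174,776,748 ÷ 75.92 = ZAR 2,302,117.33
ZAR 2,302,117.33 ÷ 9.945 = AUD 231,484.90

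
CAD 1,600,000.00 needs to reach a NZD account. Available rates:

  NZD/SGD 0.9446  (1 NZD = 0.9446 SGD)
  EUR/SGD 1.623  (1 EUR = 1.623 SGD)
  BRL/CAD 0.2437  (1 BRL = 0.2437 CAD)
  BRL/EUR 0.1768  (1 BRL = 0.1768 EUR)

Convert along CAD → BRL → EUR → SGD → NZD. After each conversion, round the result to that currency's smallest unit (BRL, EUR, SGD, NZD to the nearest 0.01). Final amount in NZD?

NZD 1,994,423.09

CAD 1,600,000.00 ÷ 0.2437 = BRL 6,565,449.32
BRL 6,565,449.32 × 0.1768 = EUR 1,160,771.44
EUR 1,160,771.44 × 1.623 = SGD 1,883,932.05
SGD 1,883,932.05 ÷ 0.9446 = NZD 1,994,423.09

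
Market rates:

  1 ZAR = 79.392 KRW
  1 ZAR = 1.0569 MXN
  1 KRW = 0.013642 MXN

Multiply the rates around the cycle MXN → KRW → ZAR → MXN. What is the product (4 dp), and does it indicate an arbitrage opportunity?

Around MXN → KRW → ZAR → MXN: 1 ÷ 0.013642 ÷ 79.392 × 1.0569 = 0.975841
Product < 1; profitable direction is MXN → ZAR → KRW → MXN.

0.9758 (arbitrage exists)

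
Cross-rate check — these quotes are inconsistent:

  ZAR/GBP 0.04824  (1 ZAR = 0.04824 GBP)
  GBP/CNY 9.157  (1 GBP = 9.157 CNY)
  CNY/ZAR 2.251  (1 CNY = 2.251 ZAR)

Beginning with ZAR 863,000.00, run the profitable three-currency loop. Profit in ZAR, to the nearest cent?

Profit: ZAR 4,910.19

Profitable loop is ZAR → CNY → GBP → ZAR:
ZAR 863,000.00 ÷ 2.251 = CNY 383,385.16
CNY 383,385.16 ÷ 9.157 = GBP 41,867.99
GBP 41,867.99 ÷ 0.04824 = ZAR 867,910.19
Profit = ZAR 867,910.19 − ZAR 863,000.00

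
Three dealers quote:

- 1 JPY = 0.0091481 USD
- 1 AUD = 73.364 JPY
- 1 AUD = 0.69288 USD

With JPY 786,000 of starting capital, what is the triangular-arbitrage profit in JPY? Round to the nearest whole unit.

Profitable loop is JPY → AUD → USD → JPY:
JPY 786,000 ÷ 73.364 = AUD 10,713.70
AUD 10,713.70 × 0.69288 = USD 7,423.31
USD 7,423.31 ÷ 0.0091481 = JPY 811,459
Profit = JPY 811,459 − JPY 786,000

Profit: JPY 25,459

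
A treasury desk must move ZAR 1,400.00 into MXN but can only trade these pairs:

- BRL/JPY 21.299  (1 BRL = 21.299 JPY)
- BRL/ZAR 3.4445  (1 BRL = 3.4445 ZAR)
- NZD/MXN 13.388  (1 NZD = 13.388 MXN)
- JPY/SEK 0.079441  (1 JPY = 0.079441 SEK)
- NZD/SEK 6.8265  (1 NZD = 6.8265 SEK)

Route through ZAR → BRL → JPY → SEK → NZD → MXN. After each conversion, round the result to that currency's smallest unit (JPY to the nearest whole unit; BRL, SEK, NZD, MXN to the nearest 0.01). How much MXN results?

MXN 1,348.71

ZAR 1,400.00 ÷ 3.4445 = BRL 406.45
BRL 406.45 × 21.299 = JPY 8,657
JPY 8,657 × 0.079441 = SEK 687.72
SEK 687.72 ÷ 6.8265 = NZD 100.74
NZD 100.74 × 13.388 = MXN 1,348.71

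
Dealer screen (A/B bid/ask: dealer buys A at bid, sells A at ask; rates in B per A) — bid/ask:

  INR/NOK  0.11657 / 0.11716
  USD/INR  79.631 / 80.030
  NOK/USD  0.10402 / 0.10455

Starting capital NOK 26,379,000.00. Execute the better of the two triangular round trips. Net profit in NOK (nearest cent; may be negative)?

Best loop NOK → INR → USD → NOK:
NOK 26,379,000.00 ÷ 0.11716 (buy INR at ask) = INR 225,153,636.05
INR 225,153,636.05 ÷ 80.030 (buy USD at ask) = USD 2,813,365.44
USD 2,813,365.44 ÷ 0.10455 (buy NOK at ask) = NOK 26,909,282.05

Net profit: NOK 530,282.05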